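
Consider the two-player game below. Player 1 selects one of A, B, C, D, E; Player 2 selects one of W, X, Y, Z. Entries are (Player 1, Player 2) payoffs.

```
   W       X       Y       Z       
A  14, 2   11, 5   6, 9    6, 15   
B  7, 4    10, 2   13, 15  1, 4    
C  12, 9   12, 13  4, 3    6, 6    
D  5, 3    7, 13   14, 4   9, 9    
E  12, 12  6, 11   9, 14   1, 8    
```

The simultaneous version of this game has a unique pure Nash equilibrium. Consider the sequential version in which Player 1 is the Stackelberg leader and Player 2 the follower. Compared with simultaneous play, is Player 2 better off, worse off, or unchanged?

better off

Solve by backward induction (Player 1 leads).
- A: BR = Z, leader payoff 6.
- B: BR = Y, leader payoff 13.
- C: BR = X, leader payoff 12.
- D: BR = X, leader payoff 7.
- E: BR = Y, leader payoff 9.
Player 1's induced payoffs are 6, 13, 12, 7, 9, so Player 1 commits to B. Subgame-perfect outcome: (B, Y) with payoffs (13, 15).
Under simultaneous play:
Player 1's best replies: W→A; X→C; Y→D; Z→D.
Player 2's best replies: A→Z; B→Y; C→X; D→X; E→Y.
Only (C, X) has each player best-responding; Nash payoffs (12, 13).
Player 2 earns 15 sequentially versus 13 at the Nash outcome: better off.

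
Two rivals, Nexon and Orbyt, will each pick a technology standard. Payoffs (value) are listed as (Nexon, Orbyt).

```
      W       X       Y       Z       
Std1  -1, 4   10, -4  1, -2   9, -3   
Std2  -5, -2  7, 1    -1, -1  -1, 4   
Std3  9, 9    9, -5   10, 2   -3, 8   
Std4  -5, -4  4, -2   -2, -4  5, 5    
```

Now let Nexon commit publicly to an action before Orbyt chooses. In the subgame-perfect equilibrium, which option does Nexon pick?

Std3

Solve by backward induction (Nexon leads).
- Std1 → Orbyt plays W (best of 4, -4, -2, -3); Nexon gets -1.
- Std2 → Orbyt plays Z (best of -2, 1, -1, 4); Nexon gets -1.
- Std3 → Orbyt plays W (best of 9, -5, 2, 8); Nexon gets 9.
- Std4 → Orbyt plays Z (best of -4, -2, -4, 5); Nexon gets 5.
Among -1, -1, 9, 5, the best is 9 at Std3. Subgame-perfect outcome: (Std3, W) with payoffs (9, 9).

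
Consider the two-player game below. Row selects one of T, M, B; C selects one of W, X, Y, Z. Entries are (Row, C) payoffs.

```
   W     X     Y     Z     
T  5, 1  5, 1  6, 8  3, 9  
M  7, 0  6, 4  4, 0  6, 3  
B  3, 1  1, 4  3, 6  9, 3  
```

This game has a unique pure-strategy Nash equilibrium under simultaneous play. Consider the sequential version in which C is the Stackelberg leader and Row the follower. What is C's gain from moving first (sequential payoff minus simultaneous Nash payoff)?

Backward induction with C moving first.
- W → Row plays M (best of 5, 7, 3); C gets 0.
- X → Row plays M (best of 5, 6, 1); C gets 4.
- Y → Row plays T (best of 6, 4, 3); C gets 8.
- Z → Row plays B (best of 3, 6, 9); C gets 3.
C's induced payoffs are 0, 4, 8, 3, so C commits to Y. Subgame-perfect outcome: (T, Y) with payoffs (6, 8).
Under simultaneous play:
Row's best replies: W→M; X→M; Y→T; Z→B.
C's best replies: T→Z; M→X; B→Y.
The unique mutual best reply is (M, X), giving (6, 4).
C's commitment gain: 8 − 4 = 4.

4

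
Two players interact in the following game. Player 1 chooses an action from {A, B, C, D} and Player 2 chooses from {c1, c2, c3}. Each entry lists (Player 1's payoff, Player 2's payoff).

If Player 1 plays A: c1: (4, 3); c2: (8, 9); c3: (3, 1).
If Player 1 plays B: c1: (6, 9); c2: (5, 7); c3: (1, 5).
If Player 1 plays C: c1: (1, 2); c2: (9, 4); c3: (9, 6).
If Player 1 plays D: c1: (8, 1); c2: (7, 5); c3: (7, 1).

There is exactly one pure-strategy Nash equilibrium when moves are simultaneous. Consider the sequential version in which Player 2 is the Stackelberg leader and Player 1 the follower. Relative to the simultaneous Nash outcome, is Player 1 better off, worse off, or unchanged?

unchanged

Solve by backward induction (Player 2 leads).
- c1 → Player 1 plays D (best of 4, 6, 1, 8); Player 2 gets 1.
- c2 → Player 1 plays C (best of 8, 5, 9, 7); Player 2 gets 4.
- c3 → Player 1 plays C (best of 3, 1, 9, 7); Player 2 gets 6.
Among 1, 4, 6, the best is 6 at c3. Subgame-perfect outcome: (C, c3) with payoffs (9, 6).
Now find the simultaneous Nash equilibrium.
Player 1's best replies: c1→D; c2→C; c3→C.
Player 2's best replies: A→c2; B→c1; C→c3; D→c2.
The unique mutual best reply is (C, c3), giving (9, 6).
Player 1 earns 9 sequentially versus 9 at the Nash outcome: unchanged.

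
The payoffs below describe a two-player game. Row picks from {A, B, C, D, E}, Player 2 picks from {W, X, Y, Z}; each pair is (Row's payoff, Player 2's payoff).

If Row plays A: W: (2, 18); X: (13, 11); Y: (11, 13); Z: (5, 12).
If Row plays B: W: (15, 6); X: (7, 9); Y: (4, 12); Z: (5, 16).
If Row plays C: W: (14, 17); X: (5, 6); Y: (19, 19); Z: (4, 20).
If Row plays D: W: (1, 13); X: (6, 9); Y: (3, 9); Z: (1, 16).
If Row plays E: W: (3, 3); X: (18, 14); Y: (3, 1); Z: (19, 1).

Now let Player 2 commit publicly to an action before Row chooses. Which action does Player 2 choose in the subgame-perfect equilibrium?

Y

Row best-responds to each possible Player 2 move:
- W: BR = B, leader payoff 6.
- X: BR = E, leader payoff 14.
- Y: BR = C, leader payoff 19.
- Z: BR = E, leader payoff 1.
Player 2's induced payoffs are 6, 14, 19, 1, so Player 2 commits to Y. Subgame-perfect outcome: (C, Y) with payoffs (19, 19).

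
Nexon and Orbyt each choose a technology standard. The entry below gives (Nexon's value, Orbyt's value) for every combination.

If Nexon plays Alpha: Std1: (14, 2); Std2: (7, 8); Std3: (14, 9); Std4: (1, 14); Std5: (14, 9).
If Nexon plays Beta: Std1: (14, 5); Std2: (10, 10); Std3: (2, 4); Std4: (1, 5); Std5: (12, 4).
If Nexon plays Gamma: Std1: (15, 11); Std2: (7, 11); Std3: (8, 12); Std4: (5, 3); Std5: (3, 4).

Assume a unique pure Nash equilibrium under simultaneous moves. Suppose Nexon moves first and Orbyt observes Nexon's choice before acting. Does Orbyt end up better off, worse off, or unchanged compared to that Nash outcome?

unchanged

Orbyt best-responds to each possible Nexon move:
- Alpha: BR = Std4, leader payoff 1.
- Beta: BR = Std2, leader payoff 10.
- Gamma: BR = Std3, leader payoff 8.
Nexon's induced payoffs are 1, 10, 8, so Nexon commits to Beta. Subgame-perfect outcome: (Beta, Std2) with payoffs (10, 10).
Under simultaneous play:
Nexon's best replies: Std1→Gamma; Std2→Beta; Std3→Alpha; Std4→Gamma; Std5→Alpha.
Orbyt's best replies: Alpha→Std4; Beta→Std2; Gamma→Std3.
The unique mutual best reply is (Beta, Std2), giving (10, 10).
Orbyt earns 10 sequentially versus 10 at the Nash outcome: unchanged.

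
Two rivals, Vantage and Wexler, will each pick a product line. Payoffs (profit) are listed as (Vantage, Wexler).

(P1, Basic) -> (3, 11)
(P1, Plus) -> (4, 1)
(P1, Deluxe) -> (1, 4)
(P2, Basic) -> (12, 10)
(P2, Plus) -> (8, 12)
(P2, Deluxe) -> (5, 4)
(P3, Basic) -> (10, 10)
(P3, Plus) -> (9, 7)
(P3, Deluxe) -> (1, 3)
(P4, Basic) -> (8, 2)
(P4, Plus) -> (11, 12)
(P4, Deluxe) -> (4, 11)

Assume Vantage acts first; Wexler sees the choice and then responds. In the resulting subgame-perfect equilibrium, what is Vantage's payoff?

11

Solve by backward induction (Vantage leads).
- P1: Wexler compares 11, 1, 4 and picks Basic; Vantage would get 3.
- P2: Wexler compares 10, 12, 4 and picks Plus; Vantage would get 8.
- P3: Wexler compares 10, 7, 3 and picks Basic; Vantage would get 10.
- P4: Wexler compares 2, 12, 11 and picks Plus; Vantage would get 11.
Vantage's induced payoffs are 3, 8, 10, 11, so Vantage commits to P4. Subgame-perfect outcome: (P4, Plus) with payoffs (11, 12).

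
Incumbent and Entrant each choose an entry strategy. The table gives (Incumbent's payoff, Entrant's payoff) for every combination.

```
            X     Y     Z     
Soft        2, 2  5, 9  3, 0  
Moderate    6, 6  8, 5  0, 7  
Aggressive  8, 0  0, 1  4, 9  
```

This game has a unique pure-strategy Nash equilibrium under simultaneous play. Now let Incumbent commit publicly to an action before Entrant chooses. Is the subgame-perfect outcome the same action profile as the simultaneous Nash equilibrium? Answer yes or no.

no

Work backward from Entrant's decision.
- Soft → Entrant plays Y (best of 2, 9, 0); Incumbent gets 5.
- Moderate → Entrant plays Z (best of 6, 5, 7); Incumbent gets 0.
- Aggressive → Entrant plays Z (best of 0, 1, 9); Incumbent gets 4.
Maximizing over 5, 0, 4, Incumbent chooses Soft. Subgame-perfect outcome: (Soft, Y) with payoffs (5, 9).
Under simultaneous play:
Incumbent's best replies: X→Aggressive; Y→Moderate; Z→Aggressive.
Entrant's best replies: Soft→Y; Moderate→Z; Aggressive→Z.
Only (Aggressive, Z) has each player best-responding; Nash payoffs (4, 9).
Sequential outcome (Soft, Y) differs from the Nash profile (Aggressive, Z).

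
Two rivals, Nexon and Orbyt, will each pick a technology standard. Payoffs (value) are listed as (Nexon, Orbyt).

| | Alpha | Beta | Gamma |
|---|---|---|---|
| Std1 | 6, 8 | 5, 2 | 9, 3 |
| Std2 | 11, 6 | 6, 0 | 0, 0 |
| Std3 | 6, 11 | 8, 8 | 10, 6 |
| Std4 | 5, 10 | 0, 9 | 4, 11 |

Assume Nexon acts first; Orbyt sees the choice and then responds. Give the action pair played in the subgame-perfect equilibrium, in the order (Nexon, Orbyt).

(Std2, Alpha)

Orbyt best-responds to each possible Nexon move:
- Std1: Orbyt compares 8, 2, 3 and picks Alpha; Nexon would get 6.
- Std2: Orbyt compares 6, 0, 0 and picks Alpha; Nexon would get 11.
- Std3: Orbyt compares 11, 8, 6 and picks Alpha; Nexon would get 6.
- Std4: Orbyt compares 10, 9, 11 and picks Gamma; Nexon would get 4.
Maximizing over 6, 11, 6, 4, Nexon chooses Std2. Subgame-perfect outcome: (Std2, Alpha) with payoffs (11, 6).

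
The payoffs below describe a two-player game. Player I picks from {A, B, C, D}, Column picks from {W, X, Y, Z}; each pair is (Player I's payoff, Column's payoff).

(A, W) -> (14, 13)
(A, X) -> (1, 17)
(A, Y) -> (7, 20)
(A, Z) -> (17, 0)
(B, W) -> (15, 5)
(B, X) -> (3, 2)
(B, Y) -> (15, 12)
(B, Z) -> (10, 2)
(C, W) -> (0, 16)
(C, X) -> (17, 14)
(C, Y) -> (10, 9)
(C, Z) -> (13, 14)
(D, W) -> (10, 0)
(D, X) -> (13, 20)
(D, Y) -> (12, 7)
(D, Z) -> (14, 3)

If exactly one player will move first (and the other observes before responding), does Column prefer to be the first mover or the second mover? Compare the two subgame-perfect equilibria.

first

If Player I leads: Column's best replies are A→Y, B→Y, C→W, D→X; Player I's induced payoffs 7, 15, 0, 13; outcome (B, Y), payoffs (15, 12).
If Column leads: Player I's best replies are W→B, X→C, Y→B, Z→A; Column's induced payoffs 5, 14, 12, 0; outcome (C, X), payoffs (17, 14).
Column gets 14 moving first and 12 moving second, so Column prefers to move first.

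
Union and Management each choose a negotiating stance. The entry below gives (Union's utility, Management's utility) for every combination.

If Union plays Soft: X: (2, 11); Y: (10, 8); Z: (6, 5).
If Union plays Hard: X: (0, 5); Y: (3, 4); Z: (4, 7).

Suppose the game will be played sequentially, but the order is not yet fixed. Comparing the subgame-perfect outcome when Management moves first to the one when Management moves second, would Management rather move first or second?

If Union leads: Management's best replies are Soft→X, Hard→Z; Union's induced payoffs 2, 4; outcome (Hard, Z), payoffs (4, 7).
If Management leads: Union's best replies are X→Soft, Y→Soft, Z→Soft; Management's induced payoffs 11, 8, 5; outcome (Soft, X), payoffs (2, 11).
Management gets 11 moving first and 7 moving second, so Management prefers to move first.

first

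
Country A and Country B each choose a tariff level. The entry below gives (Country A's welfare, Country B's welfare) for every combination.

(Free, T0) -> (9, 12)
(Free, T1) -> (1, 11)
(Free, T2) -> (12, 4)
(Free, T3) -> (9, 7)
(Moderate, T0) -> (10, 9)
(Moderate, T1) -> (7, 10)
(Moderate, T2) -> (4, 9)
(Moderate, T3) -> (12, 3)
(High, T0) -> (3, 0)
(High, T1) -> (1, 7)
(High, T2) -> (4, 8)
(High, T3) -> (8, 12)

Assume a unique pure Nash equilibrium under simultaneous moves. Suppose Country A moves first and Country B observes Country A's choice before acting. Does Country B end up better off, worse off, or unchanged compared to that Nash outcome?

Work backward from Country B's decision.
- Free → Country B plays T0 (best of 12, 11, 4, 7); Country A gets 9.
- Moderate → Country B plays T1 (best of 9, 10, 9, 3); Country A gets 7.
- High → Country B plays T3 (best of 0, 7, 8, 12); Country A gets 8.
Among 9, 7, 8, the best is 9 at Free. Subgame-perfect outcome: (Free, T0) with payoffs (9, 12).
For the simultaneous game, intersect best replies.
Country A's best replies: T0→Moderate; T1→Moderate; T2→Free; T3→Moderate.
Country B's best replies: Free→T0; Moderate→T1; High→T3.
Only (Moderate, T1) has each player best-responding; Nash payoffs (7, 10).
Country B earns 12 sequentially versus 10 at the Nash outcome: better off.

better off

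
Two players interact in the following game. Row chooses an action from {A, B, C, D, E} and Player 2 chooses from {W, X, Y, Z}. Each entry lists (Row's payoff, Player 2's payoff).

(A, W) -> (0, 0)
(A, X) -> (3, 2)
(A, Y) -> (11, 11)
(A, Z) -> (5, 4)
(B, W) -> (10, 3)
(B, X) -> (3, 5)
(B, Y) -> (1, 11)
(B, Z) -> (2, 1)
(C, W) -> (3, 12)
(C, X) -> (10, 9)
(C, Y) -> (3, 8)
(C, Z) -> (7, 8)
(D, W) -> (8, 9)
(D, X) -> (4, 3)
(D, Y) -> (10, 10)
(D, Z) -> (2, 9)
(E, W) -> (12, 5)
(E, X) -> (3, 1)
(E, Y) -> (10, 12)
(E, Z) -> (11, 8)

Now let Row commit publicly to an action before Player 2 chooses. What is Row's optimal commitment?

A

Solve by backward induction (Row leads).
- A: Player 2 compares 0, 2, 11, 4 and picks Y; Row would get 11.
- B: Player 2 compares 3, 5, 11, 1 and picks Y; Row would get 1.
- C: Player 2 compares 12, 9, 8, 8 and picks W; Row would get 3.
- D: Player 2 compares 9, 3, 10, 9 and picks Y; Row would get 10.
- E: Player 2 compares 5, 1, 12, 8 and picks Y; Row would get 10.
Row's induced payoffs are 11, 1, 3, 10, 10, so Row commits to A. Subgame-perfect outcome: (A, Y) with payoffs (11, 11).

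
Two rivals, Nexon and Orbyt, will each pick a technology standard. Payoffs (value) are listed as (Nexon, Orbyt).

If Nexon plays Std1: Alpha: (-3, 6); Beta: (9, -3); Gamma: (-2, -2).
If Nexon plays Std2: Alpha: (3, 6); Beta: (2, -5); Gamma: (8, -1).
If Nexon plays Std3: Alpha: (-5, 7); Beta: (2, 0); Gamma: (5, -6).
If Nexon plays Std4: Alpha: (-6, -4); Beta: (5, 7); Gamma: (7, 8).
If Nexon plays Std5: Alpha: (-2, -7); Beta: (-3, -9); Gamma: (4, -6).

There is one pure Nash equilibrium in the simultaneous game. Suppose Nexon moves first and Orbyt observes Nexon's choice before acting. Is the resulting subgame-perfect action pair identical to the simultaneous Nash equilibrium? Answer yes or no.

no

Orbyt best-responds to each possible Nexon move:
- Std1: Orbyt compares 6, -3, -2 and picks Alpha; Nexon would get -3.
- Std2: Orbyt compares 6, -5, -1 and picks Alpha; Nexon would get 3.
- Std3: Orbyt compares 7, 0, -6 and picks Alpha; Nexon would get -5.
- Std4: Orbyt compares -4, 7, 8 and picks Gamma; Nexon would get 7.
- Std5: Orbyt compares -7, -9, -6 and picks Gamma; Nexon would get 4.
Among -3, 3, -5, 7, 4, the best is 7 at Std4. Subgame-perfect outcome: (Std4, Gamma) with payoffs (7, 8).
Now find the simultaneous Nash equilibrium.
Nexon's best replies: Alpha→Std2; Beta→Std1; Gamma→Std2.
Orbyt's best replies: Std1→Alpha; Std2→Alpha; Std3→Alpha; Std4→Gamma; Std5→Gamma.
Only (Std2, Alpha) has each player best-responding; Nash payoffs (3, 6).
Sequential outcome (Std4, Gamma) differs from the Nash profile (Std2, Alpha).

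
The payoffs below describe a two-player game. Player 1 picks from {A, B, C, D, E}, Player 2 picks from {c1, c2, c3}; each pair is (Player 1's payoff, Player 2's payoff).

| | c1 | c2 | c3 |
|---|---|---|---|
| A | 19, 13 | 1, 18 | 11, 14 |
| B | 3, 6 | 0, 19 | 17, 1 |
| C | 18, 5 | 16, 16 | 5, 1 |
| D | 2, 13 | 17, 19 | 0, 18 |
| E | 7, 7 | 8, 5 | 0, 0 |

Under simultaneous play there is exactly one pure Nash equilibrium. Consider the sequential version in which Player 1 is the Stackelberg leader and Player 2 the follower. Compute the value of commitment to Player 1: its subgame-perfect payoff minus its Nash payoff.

Player 2 best-responds to each possible Player 1 move:
- A: Player 2 compares 13, 18, 14 and picks c2; Player 1 would get 1.
- B: Player 2 compares 6, 19, 1 and picks c2; Player 1 would get 0.
- C: Player 2 compares 5, 16, 1 and picks c2; Player 1 would get 16.
- D: Player 2 compares 13, 19, 18 and picks c2; Player 1 would get 17.
- E: Player 2 compares 7, 5, 0 and picks c1; Player 1 would get 7.
Maximizing over 1, 0, 16, 17, 7, Player 1 chooses D. Subgame-perfect outcome: (D, c2) with payoffs (17, 19).
Under simultaneous play:
Player 1's best replies: c1→A; c2→D; c3→B.
Player 2's best replies: A→c2; B→c2; C→c2; D→c2; E→c1.
The unique mutual best reply is (D, c2), giving (17, 19).
Player 1's commitment gain: 17 − 17 = 0.

0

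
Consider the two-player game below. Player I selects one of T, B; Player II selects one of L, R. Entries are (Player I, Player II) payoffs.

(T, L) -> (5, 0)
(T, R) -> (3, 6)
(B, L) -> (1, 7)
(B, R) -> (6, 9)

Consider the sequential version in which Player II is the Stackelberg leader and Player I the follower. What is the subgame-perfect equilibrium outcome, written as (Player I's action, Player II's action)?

(B, R)

Player I best-responds to each possible Player II move:
- L: Player I compares 5, 1 and picks T; Player II would get 0.
- R: Player I compares 3, 6 and picks B; Player II would get 9.
Player II's induced payoffs are 0, 9, so Player II commits to R. Subgame-perfect outcome: (B, R) with payoffs (6, 9).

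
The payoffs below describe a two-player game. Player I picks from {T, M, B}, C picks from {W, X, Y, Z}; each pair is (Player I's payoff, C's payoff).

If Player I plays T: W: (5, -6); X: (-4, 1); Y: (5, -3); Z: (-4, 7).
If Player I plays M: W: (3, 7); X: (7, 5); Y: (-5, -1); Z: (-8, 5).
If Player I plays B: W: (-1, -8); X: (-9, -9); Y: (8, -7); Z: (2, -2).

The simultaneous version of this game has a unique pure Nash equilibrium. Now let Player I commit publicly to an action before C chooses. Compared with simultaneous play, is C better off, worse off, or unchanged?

Work backward from C's decision.
- T → C plays Z (best of -6, 1, -3, 7); Player I gets -4.
- M → C plays W (best of 7, 5, -1, 5); Player I gets 3.
- B → C plays Z (best of -8, -9, -7, -2); Player I gets 2.
Maximizing over -4, 3, 2, Player I chooses M. Subgame-perfect outcome: (M, W) with payoffs (3, 7).
For the simultaneous game, intersect best replies.
Player I's best replies: W→T; X→M; Y→B; Z→B.
C's best replies: T→Z; M→W; B→Z.
Only (B, Z) has each player best-responding; Nash payoffs (2, -2).
C earns 7 sequentially versus -2 at the Nash outcome: better off.

better off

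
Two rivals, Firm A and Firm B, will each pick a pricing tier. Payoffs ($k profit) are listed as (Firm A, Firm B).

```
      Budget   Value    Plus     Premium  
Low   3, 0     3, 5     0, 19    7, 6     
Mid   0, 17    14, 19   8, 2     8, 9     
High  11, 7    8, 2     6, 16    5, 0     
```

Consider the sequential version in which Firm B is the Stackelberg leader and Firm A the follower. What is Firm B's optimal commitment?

Value

Work backward from Firm A's decision.
- Budget → Firm A plays High (best of 3, 0, 11); Firm B gets 7.
- Value → Firm A plays Mid (best of 3, 14, 8); Firm B gets 19.
- Plus → Firm A plays Mid (best of 0, 8, 6); Firm B gets 2.
- Premium → Firm A plays Mid (best of 7, 8, 5); Firm B gets 9.
Firm B's induced payoffs are 7, 19, 2, 9, so Firm B commits to Value. Subgame-perfect outcome: (Mid, Value) with payoffs (14, 19).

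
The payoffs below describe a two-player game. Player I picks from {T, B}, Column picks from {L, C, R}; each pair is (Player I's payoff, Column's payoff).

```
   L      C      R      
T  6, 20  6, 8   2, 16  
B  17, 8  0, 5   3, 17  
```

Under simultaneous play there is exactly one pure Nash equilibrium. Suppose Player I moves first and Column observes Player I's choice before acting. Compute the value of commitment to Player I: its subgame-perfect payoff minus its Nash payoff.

Solve by backward induction (Player I leads).
- T: BR = L, leader payoff 6.
- B: BR = R, leader payoff 3.
Player I's induced payoffs are 6, 3, so Player I commits to T. Subgame-perfect outcome: (T, L) with payoffs (6, 20).
Now find the simultaneous Nash equilibrium.
Player I's best replies: L→B; C→T; R→B.
Column's best replies: T→L; B→R.
Only (B, R) has each player best-responding; Nash payoffs (3, 17).
Player I's commitment gain: 6 − 3 = 3.

3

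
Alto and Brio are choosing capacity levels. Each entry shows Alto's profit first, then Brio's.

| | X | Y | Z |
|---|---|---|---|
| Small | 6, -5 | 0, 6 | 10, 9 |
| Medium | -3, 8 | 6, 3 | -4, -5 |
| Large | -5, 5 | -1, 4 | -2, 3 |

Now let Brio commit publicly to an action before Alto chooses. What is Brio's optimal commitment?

Backward induction with Brio moving first.
- X: BR = Small, leader payoff -5.
- Y: BR = Medium, leader payoff 3.
- Z: BR = Small, leader payoff 9.
Among -5, 3, 9, the best is 9 at Z. Subgame-perfect outcome: (Small, Z) with payoffs (10, 9).

Z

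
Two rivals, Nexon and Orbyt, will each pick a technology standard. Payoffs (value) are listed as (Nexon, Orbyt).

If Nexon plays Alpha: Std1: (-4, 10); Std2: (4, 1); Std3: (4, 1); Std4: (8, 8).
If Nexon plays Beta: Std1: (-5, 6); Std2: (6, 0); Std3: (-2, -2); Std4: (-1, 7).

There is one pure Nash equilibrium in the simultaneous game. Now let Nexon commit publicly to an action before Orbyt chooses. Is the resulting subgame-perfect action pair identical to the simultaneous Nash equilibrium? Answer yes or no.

Backward induction with Nexon moving first.
- Alpha → Orbyt plays Std1 (best of 10, 1, 1, 8); Nexon gets -4.
- Beta → Orbyt plays Std4 (best of 6, 0, -2, 7); Nexon gets -1.
Maximizing over -4, -1, Nexon chooses Beta. Subgame-perfect outcome: (Beta, Std4) with payoffs (-1, 7).
For the simultaneous game, intersect best replies.
Nexon's best replies: Std1→Alpha; Std2→Beta; Std3→Alpha; Std4→Alpha.
Orbyt's best replies: Alpha→Std1; Beta→Std4.
The unique mutual best reply is (Alpha, Std1), giving (-4, 10).
Sequential outcome (Beta, Std4) differs from the Nash profile (Alpha, Std1).

no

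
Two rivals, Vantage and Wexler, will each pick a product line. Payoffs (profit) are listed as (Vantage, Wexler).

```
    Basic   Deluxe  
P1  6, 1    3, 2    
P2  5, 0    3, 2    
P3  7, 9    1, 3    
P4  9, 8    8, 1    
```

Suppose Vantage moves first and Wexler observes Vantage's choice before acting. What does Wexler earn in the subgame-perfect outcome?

8

Backward induction with Vantage moving first.
- P1: BR = Deluxe, leader payoff 3.
- P2: BR = Deluxe, leader payoff 3.
- P3: BR = Basic, leader payoff 7.
- P4: BR = Basic, leader payoff 9.
Vantage's induced payoffs are 3, 3, 7, 9, so Vantage commits to P4. Subgame-perfect outcome: (P4, Basic) with payoffs (9, 8).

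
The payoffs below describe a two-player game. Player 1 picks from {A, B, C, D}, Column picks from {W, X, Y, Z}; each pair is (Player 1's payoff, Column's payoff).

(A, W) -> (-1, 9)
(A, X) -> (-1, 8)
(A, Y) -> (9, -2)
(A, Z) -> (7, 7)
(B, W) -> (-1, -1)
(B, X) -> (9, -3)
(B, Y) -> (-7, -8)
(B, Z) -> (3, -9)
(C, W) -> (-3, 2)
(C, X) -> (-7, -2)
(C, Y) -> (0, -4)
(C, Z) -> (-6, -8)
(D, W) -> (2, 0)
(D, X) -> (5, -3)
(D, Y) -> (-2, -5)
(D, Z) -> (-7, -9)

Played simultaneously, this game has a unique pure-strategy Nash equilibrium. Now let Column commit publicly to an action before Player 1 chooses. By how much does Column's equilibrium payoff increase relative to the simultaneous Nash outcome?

Backward induction with Column moving first.
- W: BR = D, leader payoff 0.
- X: BR = B, leader payoff -3.
- Y: BR = A, leader payoff -2.
- Z: BR = A, leader payoff 7.
Column's induced payoffs are 0, -3, -2, 7, so Column commits to Z. Subgame-perfect outcome: (A, Z) with payoffs (7, 7).
Now find the simultaneous Nash equilibrium.
Player 1's best replies: W→D; X→B; Y→A; Z→A.
Column's best replies: A→W; B→W; C→W; D→W.
Only (D, W) has each player best-responding; Nash payoffs (2, 0).
Column's commitment gain: 7 − 0 = 7.

7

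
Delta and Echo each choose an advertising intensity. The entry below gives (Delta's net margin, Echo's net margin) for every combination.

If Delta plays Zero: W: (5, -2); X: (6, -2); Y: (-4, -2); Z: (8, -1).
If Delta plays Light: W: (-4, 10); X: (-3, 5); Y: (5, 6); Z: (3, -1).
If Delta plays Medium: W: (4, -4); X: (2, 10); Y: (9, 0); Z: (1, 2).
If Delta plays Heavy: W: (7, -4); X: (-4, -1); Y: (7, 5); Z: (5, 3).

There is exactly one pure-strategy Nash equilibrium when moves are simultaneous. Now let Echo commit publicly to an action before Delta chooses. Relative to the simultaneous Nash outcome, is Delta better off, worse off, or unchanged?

better off

Work backward from Delta's decision.
- W: BR = Heavy, leader payoff -4.
- X: BR = Zero, leader payoff -2.
- Y: BR = Medium, leader payoff 0.
- Z: BR = Zero, leader payoff -1.
Echo's induced payoffs are -4, -2, 0, -1, so Echo commits to Y. Subgame-perfect outcome: (Medium, Y) with payoffs (9, 0).
Now find the simultaneous Nash equilibrium.
Delta's best replies: W→Heavy; X→Zero; Y→Medium; Z→Zero.
Echo's best replies: Zero→Z; Light→W; Medium→X; Heavy→Y.
Only (Zero, Z) has each player best-responding; Nash payoffs (8, -1).
Delta earns 9 sequentially versus 8 at the Nash outcome: better off.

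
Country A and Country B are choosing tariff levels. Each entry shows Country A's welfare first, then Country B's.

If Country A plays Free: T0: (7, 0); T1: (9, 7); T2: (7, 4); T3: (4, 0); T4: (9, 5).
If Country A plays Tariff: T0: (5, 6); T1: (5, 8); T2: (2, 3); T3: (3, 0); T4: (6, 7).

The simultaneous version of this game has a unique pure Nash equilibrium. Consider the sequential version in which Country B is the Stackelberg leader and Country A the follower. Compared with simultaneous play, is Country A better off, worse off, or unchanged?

Work backward from Country A's decision.
- T0 → Country A plays Free (best of 7, 5); Country B gets 0.
- T1 → Country A plays Free (best of 9, 5); Country B gets 7.
- T2 → Country A plays Free (best of 7, 2); Country B gets 4.
- T3 → Country A plays Free (best of 4, 3); Country B gets 0.
- T4 → Country A plays Free (best of 9, 6); Country B gets 5.
Maximizing over 0, 7, 4, 0, 5, Country B chooses T1. Subgame-perfect outcome: (Free, T1) with payoffs (9, 7).
Under simultaneous play:
Country A's best replies: T0→Free; T1→Free; T2→Free; T3→Free; T4→Free.
Country B's best replies: Free→T1; Tariff→T1.
The unique mutual best reply is (Free, T1), giving (9, 7).
Country A earns 9 sequentially versus 9 at the Nash outcome: unchanged.

unchanged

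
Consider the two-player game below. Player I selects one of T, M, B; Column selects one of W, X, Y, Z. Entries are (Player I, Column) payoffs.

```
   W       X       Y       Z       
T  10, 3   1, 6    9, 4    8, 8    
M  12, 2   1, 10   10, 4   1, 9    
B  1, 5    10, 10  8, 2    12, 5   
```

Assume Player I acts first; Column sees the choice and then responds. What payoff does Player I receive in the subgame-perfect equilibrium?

10

Solve by backward induction (Player I leads).
- T: BR = Z, leader payoff 8.
- M: BR = X, leader payoff 1.
- B: BR = X, leader payoff 10.
Maximizing over 8, 1, 10, Player I chooses B. Subgame-perfect outcome: (B, X) with payoffs (10, 10).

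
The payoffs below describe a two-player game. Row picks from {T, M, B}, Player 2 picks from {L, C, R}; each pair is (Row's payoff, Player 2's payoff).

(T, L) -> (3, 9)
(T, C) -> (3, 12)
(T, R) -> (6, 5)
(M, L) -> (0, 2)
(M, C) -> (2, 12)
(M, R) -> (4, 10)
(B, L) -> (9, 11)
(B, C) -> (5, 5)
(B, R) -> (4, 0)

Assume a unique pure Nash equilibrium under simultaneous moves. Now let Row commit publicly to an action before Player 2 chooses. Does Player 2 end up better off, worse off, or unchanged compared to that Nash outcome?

unchanged

Backward induction with Row moving first.
- T → Player 2 plays C (best of 9, 12, 5); Row gets 3.
- M → Player 2 plays C (best of 2, 12, 10); Row gets 2.
- B → Player 2 plays L (best of 11, 5, 0); Row gets 9.
Among 3, 2, 9, the best is 9 at B. Subgame-perfect outcome: (B, L) with payoffs (9, 11).
Under simultaneous play:
Row's best replies: L→B; C→B; R→T.
Player 2's best replies: T→C; M→C; B→L.
Only (B, L) has each player best-responding; Nash payoffs (9, 11).
Player 2 earns 11 sequentially versus 11 at the Nash outcome: unchanged.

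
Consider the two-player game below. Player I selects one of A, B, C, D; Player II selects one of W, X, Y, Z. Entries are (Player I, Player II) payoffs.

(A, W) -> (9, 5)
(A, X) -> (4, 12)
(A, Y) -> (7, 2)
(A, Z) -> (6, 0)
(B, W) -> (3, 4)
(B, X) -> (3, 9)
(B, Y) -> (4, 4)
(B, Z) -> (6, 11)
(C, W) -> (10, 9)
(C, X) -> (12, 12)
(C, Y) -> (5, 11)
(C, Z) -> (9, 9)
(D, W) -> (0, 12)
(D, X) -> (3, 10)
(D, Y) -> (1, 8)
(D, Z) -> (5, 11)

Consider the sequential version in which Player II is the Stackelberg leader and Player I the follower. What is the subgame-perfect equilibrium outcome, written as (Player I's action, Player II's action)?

(C, X)

Solve by backward induction (Player II leads).
- W: Player I compares 9, 3, 10, 0 and picks C; Player II would get 9.
- X: Player I compares 4, 3, 12, 3 and picks C; Player II would get 12.
- Y: Player I compares 7, 4, 5, 1 and picks A; Player II would get 2.
- Z: Player I compares 6, 6, 9, 5 and picks C; Player II would get 9.
Player II's induced payoffs are 9, 12, 2, 9, so Player II commits to X. Subgame-perfect outcome: (C, X) with payoffs (12, 12).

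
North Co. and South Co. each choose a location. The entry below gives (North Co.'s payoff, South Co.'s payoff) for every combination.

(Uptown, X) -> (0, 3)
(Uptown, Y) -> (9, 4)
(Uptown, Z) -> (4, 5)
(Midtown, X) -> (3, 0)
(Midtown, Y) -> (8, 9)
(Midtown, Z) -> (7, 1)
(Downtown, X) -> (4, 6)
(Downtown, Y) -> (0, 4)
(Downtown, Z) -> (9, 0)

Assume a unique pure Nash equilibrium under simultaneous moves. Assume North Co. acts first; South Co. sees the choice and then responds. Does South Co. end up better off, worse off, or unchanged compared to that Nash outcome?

Work backward from South Co.'s decision.
- Uptown: South Co. compares 3, 4, 5 and picks Z; North Co. would get 4.
- Midtown: South Co. compares 0, 9, 1 and picks Y; North Co. would get 8.
- Downtown: South Co. compares 6, 4, 0 and picks X; North Co. would get 4.
North Co.'s induced payoffs are 4, 8, 4, so North Co. commits to Midtown. Subgame-perfect outcome: (Midtown, Y) with payoffs (8, 9).
Now find the simultaneous Nash equilibrium.
North Co.'s best replies: X→Downtown; Y→Uptown; Z→Downtown.
South Co.'s best replies: Uptown→Z; Midtown→Y; Downtown→X.
The unique mutual best reply is (Downtown, X), giving (4, 6).
South Co. earns 9 sequentially versus 6 at the Nash outcome: better off.

better off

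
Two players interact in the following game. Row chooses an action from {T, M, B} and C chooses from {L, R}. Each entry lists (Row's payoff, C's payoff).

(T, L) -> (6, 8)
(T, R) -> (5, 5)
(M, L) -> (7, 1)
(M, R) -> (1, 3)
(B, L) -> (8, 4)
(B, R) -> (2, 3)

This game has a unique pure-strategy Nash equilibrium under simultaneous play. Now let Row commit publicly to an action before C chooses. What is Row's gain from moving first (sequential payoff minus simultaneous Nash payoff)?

0

C best-responds to each possible Row move:
- T: C compares 8, 5 and picks L; Row would get 6.
- M: C compares 1, 3 and picks R; Row would get 1.
- B: C compares 4, 3 and picks L; Row would get 8.
Row's induced payoffs are 6, 1, 8, so Row commits to B. Subgame-perfect outcome: (B, L) with payoffs (8, 4).
For the simultaneous game, intersect best replies.
Row's best replies: L→B; R→T.
C's best replies: T→L; M→R; B→L.
Only (B, L) has each player best-responding; Nash payoffs (8, 4).
Row's commitment gain: 8 − 8 = 0.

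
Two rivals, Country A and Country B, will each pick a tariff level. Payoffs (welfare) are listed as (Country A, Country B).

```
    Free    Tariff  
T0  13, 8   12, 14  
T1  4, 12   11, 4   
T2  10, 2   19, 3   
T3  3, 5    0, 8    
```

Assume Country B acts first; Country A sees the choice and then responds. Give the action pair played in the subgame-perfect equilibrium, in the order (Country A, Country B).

(T0, Free)

Country A best-responds to each possible Country B move:
- Free → Country A plays T0 (best of 13, 4, 10, 3); Country B gets 8.
- Tariff → Country A plays T2 (best of 12, 11, 19, 0); Country B gets 3.
Country B's induced payoffs are 8, 3, so Country B commits to Free. Subgame-perfect outcome: (T0, Free) with payoffs (13, 8).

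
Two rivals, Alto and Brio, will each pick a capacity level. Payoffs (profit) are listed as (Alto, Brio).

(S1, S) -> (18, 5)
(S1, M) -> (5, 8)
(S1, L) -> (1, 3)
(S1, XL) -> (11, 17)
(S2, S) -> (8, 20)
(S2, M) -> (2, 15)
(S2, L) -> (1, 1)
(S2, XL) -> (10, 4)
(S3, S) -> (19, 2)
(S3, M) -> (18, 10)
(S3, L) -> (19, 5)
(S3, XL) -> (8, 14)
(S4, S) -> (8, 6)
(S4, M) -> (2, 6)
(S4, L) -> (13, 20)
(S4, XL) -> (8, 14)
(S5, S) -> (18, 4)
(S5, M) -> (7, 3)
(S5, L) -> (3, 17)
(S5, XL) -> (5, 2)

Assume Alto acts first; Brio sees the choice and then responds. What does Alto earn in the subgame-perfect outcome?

13

Solve by backward induction (Alto leads).
- S1: Brio compares 5, 8, 3, 17 and picks XL; Alto would get 11.
- S2: Brio compares 20, 15, 1, 4 and picks S; Alto would get 8.
- S3: Brio compares 2, 10, 5, 14 and picks XL; Alto would get 8.
- S4: Brio compares 6, 6, 20, 14 and picks L; Alto would get 13.
- S5: Brio compares 4, 3, 17, 2 and picks L; Alto would get 3.
Maximizing over 11, 8, 8, 13, 3, Alto chooses S4. Subgame-perfect outcome: (S4, L) with payoffs (13, 20).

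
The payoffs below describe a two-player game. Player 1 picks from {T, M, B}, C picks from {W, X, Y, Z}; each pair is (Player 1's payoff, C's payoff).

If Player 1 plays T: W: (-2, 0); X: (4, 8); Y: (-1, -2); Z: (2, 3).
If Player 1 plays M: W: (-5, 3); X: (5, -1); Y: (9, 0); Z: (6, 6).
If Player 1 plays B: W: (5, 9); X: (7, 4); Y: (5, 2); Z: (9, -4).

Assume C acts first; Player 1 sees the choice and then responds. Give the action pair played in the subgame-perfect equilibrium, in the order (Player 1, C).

Solve by backward induction (C leads).
- W: Player 1 compares -2, -5, 5 and picks B; C would get 9.
- X: Player 1 compares 4, 5, 7 and picks B; C would get 4.
- Y: Player 1 compares -1, 9, 5 and picks M; C would get 0.
- Z: Player 1 compares 2, 6, 9 and picks B; C would get -4.
Maximizing over 9, 4, 0, -4, C chooses W. Subgame-perfect outcome: (B, W) with payoffs (5, 9).

(B, W)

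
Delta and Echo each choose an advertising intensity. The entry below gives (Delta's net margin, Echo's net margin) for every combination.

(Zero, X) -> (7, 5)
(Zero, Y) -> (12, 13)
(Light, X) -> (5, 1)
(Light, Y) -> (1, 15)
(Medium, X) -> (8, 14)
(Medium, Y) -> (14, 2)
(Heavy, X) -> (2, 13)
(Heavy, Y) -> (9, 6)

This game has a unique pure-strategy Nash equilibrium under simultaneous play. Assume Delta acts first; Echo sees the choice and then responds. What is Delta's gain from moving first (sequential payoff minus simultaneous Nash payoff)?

Echo best-responds to each possible Delta move:
- Zero: BR = Y, leader payoff 12.
- Light: BR = Y, leader payoff 1.
- Medium: BR = X, leader payoff 8.
- Heavy: BR = X, leader payoff 2.
Maximizing over 12, 1, 8, 2, Delta chooses Zero. Subgame-perfect outcome: (Zero, Y) with payoffs (12, 13).
For the simultaneous game, intersect best replies.
Delta's best replies: X→Medium; Y→Medium.
Echo's best replies: Zero→Y; Light→Y; Medium→X; Heavy→X.
Only (Medium, X) has each player best-responding; Nash payoffs (8, 14).
Delta's commitment gain: 12 − 8 = 4.

4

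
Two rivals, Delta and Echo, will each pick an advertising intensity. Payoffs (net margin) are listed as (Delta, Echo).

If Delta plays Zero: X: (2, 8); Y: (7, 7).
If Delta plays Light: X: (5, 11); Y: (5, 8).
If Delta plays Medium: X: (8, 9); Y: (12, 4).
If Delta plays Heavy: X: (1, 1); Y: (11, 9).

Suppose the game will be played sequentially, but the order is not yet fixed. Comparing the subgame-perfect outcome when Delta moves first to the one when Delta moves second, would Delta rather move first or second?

If Delta leads: Echo's best replies are Zero→X, Light→X, Medium→X, Heavy→Y; Delta's induced payoffs 2, 5, 8, 11; outcome (Heavy, Y), payoffs (11, 9).
If Echo leads: Delta's best replies are X→Medium, Y→Medium; Echo's induced payoffs 9, 4; outcome (Medium, X), payoffs (8, 9).
Delta gets 11 moving first and 8 moving second, so Delta prefers to move first.

first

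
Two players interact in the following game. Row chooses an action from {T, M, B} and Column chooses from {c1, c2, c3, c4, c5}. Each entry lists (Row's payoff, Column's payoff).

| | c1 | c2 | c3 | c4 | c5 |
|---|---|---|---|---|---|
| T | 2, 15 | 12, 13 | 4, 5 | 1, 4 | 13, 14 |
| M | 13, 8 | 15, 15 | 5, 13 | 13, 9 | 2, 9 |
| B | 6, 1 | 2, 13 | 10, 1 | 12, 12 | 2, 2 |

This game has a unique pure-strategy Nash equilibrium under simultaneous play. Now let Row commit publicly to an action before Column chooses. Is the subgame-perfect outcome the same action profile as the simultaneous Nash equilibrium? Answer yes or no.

yes

Column best-responds to each possible Row move:
- T: Column compares 15, 13, 5, 4, 14 and picks c1; Row would get 2.
- M: Column compares 8, 15, 13, 9, 9 and picks c2; Row would get 15.
- B: Column compares 1, 13, 1, 12, 2 and picks c2; Row would get 2.
Among 2, 15, 2, the best is 15 at M. Subgame-perfect outcome: (M, c2) with payoffs (15, 15).
Under simultaneous play:
Row's best replies: c1→M; c2→M; c3→B; c4→M; c5→T.
Column's best replies: T→c1; M→c2; B→c2.
The unique mutual best reply is (M, c2), giving (15, 15).
Sequential outcome (M, c2) coincides with the Nash profile (M, c2).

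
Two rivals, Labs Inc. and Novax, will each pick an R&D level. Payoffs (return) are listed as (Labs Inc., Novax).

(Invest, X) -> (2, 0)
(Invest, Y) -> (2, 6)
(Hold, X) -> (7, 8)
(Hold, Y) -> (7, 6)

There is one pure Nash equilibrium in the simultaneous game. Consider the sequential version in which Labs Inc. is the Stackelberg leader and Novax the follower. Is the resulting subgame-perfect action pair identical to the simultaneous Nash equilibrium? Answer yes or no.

Backward induction with Labs Inc. moving first.
- Invest: Novax compares 0, 6 and picks Y; Labs Inc. would get 2.
- Hold: Novax compares 8, 6 and picks X; Labs Inc. would get 7.
Maximizing over 2, 7, Labs Inc. chooses Hold. Subgame-perfect outcome: (Hold, X) with payoffs (7, 8).
Now find the simultaneous Nash equilibrium.
Labs Inc.'s best replies: X→Hold; Y→Hold.
Novax's best replies: Invest→Y; Hold→X.
Only (Hold, X) has each player best-responding; Nash payoffs (7, 8).
Sequential outcome (Hold, X) coincides with the Nash profile (Hold, X).

yes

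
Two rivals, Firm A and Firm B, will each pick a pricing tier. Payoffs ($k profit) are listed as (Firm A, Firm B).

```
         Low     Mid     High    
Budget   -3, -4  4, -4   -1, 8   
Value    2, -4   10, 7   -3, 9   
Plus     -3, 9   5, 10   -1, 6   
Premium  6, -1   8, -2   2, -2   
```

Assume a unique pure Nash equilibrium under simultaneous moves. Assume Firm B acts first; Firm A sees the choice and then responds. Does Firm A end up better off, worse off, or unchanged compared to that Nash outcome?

better off

Backward induction with Firm B moving first.
- Low → Firm A plays Premium (best of -3, 2, -3, 6); Firm B gets -1.
- Mid → Firm A plays Value (best of 4, 10, 5, 8); Firm B gets 7.
- High → Firm A plays Premium (best of -1, -3, -1, 2); Firm B gets -2.
Maximizing over -1, 7, -2, Firm B chooses Mid. Subgame-perfect outcome: (Value, Mid) with payoffs (10, 7).
Now find the simultaneous Nash equilibrium.
Firm A's best replies: Low→Premium; Mid→Value; High→Premium.
Firm B's best replies: Budget→High; Value→High; Plus→Mid; Premium→Low.
Only (Premium, Low) has each player best-responding; Nash payoffs (6, -1).
Firm A earns 10 sequentially versus 6 at the Nash outcome: better off.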